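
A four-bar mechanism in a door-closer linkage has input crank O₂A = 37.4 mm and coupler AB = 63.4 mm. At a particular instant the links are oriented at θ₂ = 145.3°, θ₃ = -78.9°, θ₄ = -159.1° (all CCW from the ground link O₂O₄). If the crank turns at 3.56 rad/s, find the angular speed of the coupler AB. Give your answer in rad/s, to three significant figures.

ω₂ = 3.56 rad/s
Differentiating the loop-closure r₂e^{iθ₂}+r₃e^{iθ₃}=r₁+r₄e^{iθ₄} gives r₂ω₂e^{iθ₂}+r₃ω₃e^{iθ₃}=r₄ω₄e^{iθ₄}.
Eliminating the other unknown: ω₃ = r₂ω₂ sin(θ₄−θ₂) / [r₃ sin(θ₃−θ₄)].
Numerator sine = +0.82511; denominator sine = +0.98541.
Result = 0.0374·3.56·(+0.82511) / (0.0634·(+0.98541)) = +1.7584 rad/s; magnitude 1.7584 rad/s.

1.76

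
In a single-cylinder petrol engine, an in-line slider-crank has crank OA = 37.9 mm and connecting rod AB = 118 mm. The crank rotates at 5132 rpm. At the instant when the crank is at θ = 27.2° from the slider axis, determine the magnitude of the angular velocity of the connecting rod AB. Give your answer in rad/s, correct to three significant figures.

155

ω = 537.4 rad/s (converted from 5132 rpm).
The rod makes angle φ with the slider axis where L sinφ = r sinθ; differentiating, L cosφ·φ̇ = r ω cosθ.
L cosφ = √(L² − r² sin²θ) = 0.11672 m.
|ω_rod| = r ω |cosθ| / √(L² − r² sin²θ) = 0.0379·537.4·0.88942/0.11672 = 155.21 rad/s.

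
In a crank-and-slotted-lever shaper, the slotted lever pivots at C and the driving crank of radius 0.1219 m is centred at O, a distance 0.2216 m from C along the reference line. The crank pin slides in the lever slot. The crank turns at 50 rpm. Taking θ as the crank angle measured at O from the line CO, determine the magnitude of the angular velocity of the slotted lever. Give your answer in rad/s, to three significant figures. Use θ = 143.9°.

ω = 5.236 rad/s (from 50 rpm).
Crank pin A relative to C: A = (d + r cosθ, r sinθ); lever angle φ = atan2(r sinθ, d + r cosθ).
Differentiating tanφ: φ̇ = rω(d cosθ + r)/(d² + r² + 2dr cosθ).
d² + r² + 2dr cosθ = |CA|² = 0.0203136 m²;  d cosθ + r = -0.057151 m.
|ω_lever| = |0.1219·5.236·-0.057151| / 0.0203136 = 1.7957 rad/s.

1.80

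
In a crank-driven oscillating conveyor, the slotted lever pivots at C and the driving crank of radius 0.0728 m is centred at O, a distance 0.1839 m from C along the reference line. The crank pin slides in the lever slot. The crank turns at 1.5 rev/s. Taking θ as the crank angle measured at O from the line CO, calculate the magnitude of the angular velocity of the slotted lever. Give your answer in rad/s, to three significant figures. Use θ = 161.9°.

5.12

ω = 9.425 rad/s (from 1.5 rev/s).
Crank pin A relative to C: A = (d + r cosθ, r sinθ); lever angle φ = atan2(r sinθ, d + r cosθ).
Differentiating tanφ: φ̇ = rω(d cosθ + r)/(d² + r² + 2dr cosθ).
d² + r² + 2dr cosθ = |CA|² = 0.0136682 m²;  d cosθ + r = -0.102 m.
|ω_lever| = |0.0728·9.425·-0.102| / 0.0136682 = 5.1202 rad/s.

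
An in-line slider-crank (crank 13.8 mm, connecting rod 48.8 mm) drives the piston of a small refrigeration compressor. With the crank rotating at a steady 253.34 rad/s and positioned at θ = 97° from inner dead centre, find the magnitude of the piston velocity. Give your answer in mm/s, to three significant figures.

ω = 253.3 rad/s
For an in-line slider-crank, x = r cosθ + √(L² − r² sin²θ), so v = −rω sinθ·[1 + r cosθ/√(L² − r² sin²θ)].
With r = 0.0138 m, L = 0.0488 m, θ = 97°: √(L² − r² sin²θ) = 0.046838 m.
v = −0.0138·253.3·0.99255·[1 + 0.0138·-0.12187/0.046838] = -3.3454 m/s.
|v| = 3.3454 m/s = 3345.4 mm/s.

3350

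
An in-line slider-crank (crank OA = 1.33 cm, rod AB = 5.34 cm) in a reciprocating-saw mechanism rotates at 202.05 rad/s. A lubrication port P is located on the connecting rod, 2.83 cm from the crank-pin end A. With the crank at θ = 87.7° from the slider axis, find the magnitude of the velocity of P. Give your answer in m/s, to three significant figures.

2.70

ω = 202.1 rad/s.  Crank-pin speed |V_A| = rω = 2.6873 m/s, perpendicular to OA.
Rod angle: sinφ = −(r/L) sinθ ⇒ φ = -14.410°; ω_rod = −rω cosθ/√(L²−r²sin²θ) = -2.0852 rad/s.
V_P = V_A + ω_rod × AP, with AP = 0.0283 m along the rod.
Components: V_Px = −rω sinθ − a·ω_rod·sinφ = -2.6998 m/s;  V_Py = rω cosθ + a·ω_rod·cosφ = +0.050691 m/s.
|V_P| = √(V_Px² + V_Py²) = 2.7003 m/s.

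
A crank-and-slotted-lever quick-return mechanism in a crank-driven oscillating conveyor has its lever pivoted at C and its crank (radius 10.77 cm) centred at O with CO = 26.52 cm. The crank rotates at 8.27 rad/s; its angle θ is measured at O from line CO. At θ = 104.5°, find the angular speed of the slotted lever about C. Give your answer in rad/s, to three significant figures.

ω = 8.27 rad/s
Crank pin A relative to C: A = (d + r cosθ, r sinθ); lever angle φ = atan2(r sinθ, d + r cosθ).
Differentiating tanφ: φ̇ = rω(d cosθ + r)/(d² + r² + 2dr cosθ).
d² + r² + 2dr cosθ = |CA|² = 0.0676276 m²;  d cosθ + r = +0.041299 m.
|ω_lever| = |0.1077·8.27·+0.041299| / 0.0676276 = 0.54393 rad/s.

0.544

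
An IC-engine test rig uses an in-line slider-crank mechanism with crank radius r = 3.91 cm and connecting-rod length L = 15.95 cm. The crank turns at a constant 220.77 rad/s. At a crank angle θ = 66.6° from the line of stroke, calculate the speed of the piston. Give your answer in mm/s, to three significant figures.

ω = 220.8 rad/s
For an in-line slider-crank, x = r cosθ + √(L² − r² sin²θ), so v = −rω sinθ·[1 + r cosθ/√(L² − r² sin²θ)].
With r = 0.0391 m, L = 0.1595 m, θ = 66.6°: √(L² − r² sin²θ) = 0.15541 m.
v = −0.0391·220.8·0.91775·[1 + 0.0391·0.39715/0.15541] = -8.7137 m/s.
|v| = 8.7137 m/s = 8713.7 mm/s.

8710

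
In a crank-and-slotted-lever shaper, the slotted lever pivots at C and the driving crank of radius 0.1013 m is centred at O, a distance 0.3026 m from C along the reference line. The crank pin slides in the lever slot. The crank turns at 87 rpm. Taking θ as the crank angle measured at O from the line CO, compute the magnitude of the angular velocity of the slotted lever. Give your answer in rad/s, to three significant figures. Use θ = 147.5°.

ω = 9.111 rad/s (from 87 rpm).
Crank pin A relative to C: A = (d + r cosθ, r sinθ); lever angle φ = atan2(r sinθ, d + r cosθ).
Differentiating tanφ: φ̇ = rω(d cosθ + r)/(d² + r² + 2dr cosθ).
d² + r² + 2dr cosθ = |CA|² = 0.0501229 m²;  d cosθ + r = -0.15391 m.
|ω_lever| = |0.1013·9.111·-0.15391| / 0.0501229 = 2.8339 rad/s.

2.83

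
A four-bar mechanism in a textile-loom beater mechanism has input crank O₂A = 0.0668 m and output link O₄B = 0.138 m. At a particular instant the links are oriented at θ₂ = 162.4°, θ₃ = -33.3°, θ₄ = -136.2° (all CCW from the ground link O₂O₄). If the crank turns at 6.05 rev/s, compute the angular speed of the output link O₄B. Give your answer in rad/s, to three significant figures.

ω₂ = 38.01 rad/s (from 6.05 rev/s).
Differentiating the loop-closure r₂e^{iθ₂}+r₃e^{iθ₃}=r₁+r₄e^{iθ₄} gives r₂ω₂e^{iθ₂}+r₃ω₃e^{iθ₃}=r₄ω₄e^{iθ₄}.
Eliminating the other unknown: ω₄ = r₂ω₂ sin(θ₂−θ₃) / [r₄ sin(θ₄−θ₃)].
Numerator sine = -0.27060; denominator sine = -0.97476.
Result = 0.0668·38.01·(-0.27060) / (0.138·(-0.97476)) = +5.1081 rad/s; magnitude 5.1081 rad/s.

5.11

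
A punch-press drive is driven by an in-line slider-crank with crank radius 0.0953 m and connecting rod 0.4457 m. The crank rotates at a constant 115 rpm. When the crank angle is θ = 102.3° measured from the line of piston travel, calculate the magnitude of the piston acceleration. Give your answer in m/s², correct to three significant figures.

5.69

ω = 2π·115/60 = 12.04 rad/s
x(θ) = r cosθ + √(L² − r² sin²θ); with ω constant, a = ω²·d²x/dθ².
d²x/dθ² = −r cosθ − r²(cos2θ)/√u − r⁴ sin²2θ/(4u^{3/2}),  u = L² − r² sin²θ = 0.189979 m².
Substituting r = 0.0953 m, L = 0.4457 m, θ = 102.3°: d²x/dθ² = +0.039204 m.
a = ω²·d²x/dθ² = (12.04)²·(+0.039204) = +5.6857 m/s²;  |a| = 5.6857 m/s².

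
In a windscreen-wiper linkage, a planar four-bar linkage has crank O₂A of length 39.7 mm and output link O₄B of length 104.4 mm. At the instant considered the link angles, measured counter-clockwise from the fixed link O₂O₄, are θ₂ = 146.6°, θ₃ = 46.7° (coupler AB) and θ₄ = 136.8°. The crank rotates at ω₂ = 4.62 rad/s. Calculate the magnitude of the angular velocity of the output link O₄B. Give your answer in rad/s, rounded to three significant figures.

1.73

ω₂ = 4.62 rad/s
Differentiating the loop-closure r₂e^{iθ₂}+r₃e^{iθ₃}=r₁+r₄e^{iθ₄} gives r₂ω₂e^{iθ₂}+r₃ω₃e^{iθ₃}=r₄ω₄e^{iθ₄}.
Eliminating the other unknown: ω₄ = r₂ω₂ sin(θ₂−θ₃) / [r₄ sin(θ₄−θ₃)].
Numerator sine = +0.98511; denominator sine = +1.00000.
Result = 0.0397·4.62·(+0.98511) / (0.1044·(+1.00000)) = +1.7307 rad/s; magnitude 1.7307 rad/s.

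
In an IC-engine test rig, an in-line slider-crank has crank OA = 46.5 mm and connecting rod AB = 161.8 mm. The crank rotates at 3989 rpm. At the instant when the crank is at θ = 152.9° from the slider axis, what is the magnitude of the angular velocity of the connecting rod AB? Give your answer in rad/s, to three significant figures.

108

ω = 417.7 rad/s (converted from 3989 rpm).
The rod makes angle φ with the slider axis where L sinφ = r sinθ; differentiating, L cosφ·φ̇ = r ω cosθ.
L cosφ = √(L² − r² sin²θ) = 0.16041 m.
|ω_rod| = r ω |cosθ| / √(L² − r² sin²θ) = 0.0465·417.7·0.89021/0.16041 = 107.8 rad/s.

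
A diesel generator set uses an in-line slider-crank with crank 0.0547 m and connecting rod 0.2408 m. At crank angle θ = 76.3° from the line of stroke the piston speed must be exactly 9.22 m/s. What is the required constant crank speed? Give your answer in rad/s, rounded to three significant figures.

164

For an in-line slider-crank, |v_piston| = rω|sinθ|·[1 + r cosθ/√(L² − r² sin²θ)].
With r = 0.0547 m, L = 0.2408 m, θ = 76.3°: the bracketed kinematic factor |dx/dθ| = 0.056075 m.
ω = v/|dx/dθ| = 9.22/0.056075 = 164.42 rad/s.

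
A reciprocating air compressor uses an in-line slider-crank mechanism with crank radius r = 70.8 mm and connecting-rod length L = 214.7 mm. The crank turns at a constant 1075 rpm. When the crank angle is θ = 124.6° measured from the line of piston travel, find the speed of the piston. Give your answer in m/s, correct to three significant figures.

ω = 2π·1075/60 = 112.6 rad/s
For an in-line slider-crank, x = r cosθ + √(L² − r² sin²θ), so v = −rω sinθ·[1 + r cosθ/√(L² − r² sin²θ)].
With r = 0.0708 m, L = 0.2147 m, θ = 124.6°: √(L² − r² sin²θ) = 0.20664 m.
v = −0.0708·112.6·0.82314·[1 + 0.0708·-0.56784/0.20664] = -5.2842 m/s.
|v| = 5.2842 m/s.

5.28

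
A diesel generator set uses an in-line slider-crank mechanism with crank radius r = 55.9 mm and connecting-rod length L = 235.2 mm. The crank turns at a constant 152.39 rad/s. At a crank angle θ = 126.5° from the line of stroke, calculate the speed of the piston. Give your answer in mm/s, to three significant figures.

5860

ω = 152.4 rad/s
For an in-line slider-crank, x = r cosθ + √(L² − r² sin²θ), so v = −rω sinθ·[1 + r cosθ/√(L² − r² sin²θ)].
With r = 0.0559 m, L = 0.2352 m, θ = 126.5°: √(L² − r² sin²θ) = 0.23087 m.
v = −0.0559·152.4·0.80386·[1 + 0.0559·-0.59482/0.23087] = -5.8615 m/s.
|v| = 5.8615 m/s = 5861.5 mm/s.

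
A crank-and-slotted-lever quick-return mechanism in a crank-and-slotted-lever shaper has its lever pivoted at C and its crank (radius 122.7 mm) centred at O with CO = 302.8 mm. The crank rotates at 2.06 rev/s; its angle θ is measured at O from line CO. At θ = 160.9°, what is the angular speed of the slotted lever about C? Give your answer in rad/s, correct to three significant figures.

ω = 12.94 rad/s (from 2.06 rev/s).
Crank pin A relative to C: A = (d + r cosθ, r sinθ); lever angle φ = atan2(r sinθ, d + r cosθ).
Differentiating tanφ: φ̇ = rω(d cosθ + r)/(d² + r² + 2dr cosθ).
d² + r² + 2dr cosθ = |CA|² = 0.0365267 m²;  d cosθ + r = -0.16343 m.
|ω_lever| = |0.1227·12.94·-0.16343| / 0.0365267 = 7.1058 rad/s.

7.11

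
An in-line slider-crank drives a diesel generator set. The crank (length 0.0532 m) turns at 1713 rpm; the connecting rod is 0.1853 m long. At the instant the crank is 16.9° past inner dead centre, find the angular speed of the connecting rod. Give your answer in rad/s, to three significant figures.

ω = 179.4 rad/s (converted from 1713 rpm).
The rod makes angle φ with the slider axis where L sinφ = r sinθ; differentiating, L cosφ·φ̇ = r ω cosθ.
L cosφ = √(L² − r² sin²θ) = 0.18465 m.
|ω_rod| = r ω |cosθ| / √(L² − r² sin²θ) = 0.0532·179.4·0.95681/0.18465 = 49.45 rad/s.

49.5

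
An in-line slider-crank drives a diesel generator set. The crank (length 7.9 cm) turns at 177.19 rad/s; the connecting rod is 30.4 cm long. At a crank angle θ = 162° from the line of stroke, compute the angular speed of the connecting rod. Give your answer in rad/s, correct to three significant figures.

43.9

ω = 177.2 rad/s
The rod makes angle φ with the slider axis where L sinφ = r sinθ; differentiating, L cosφ·φ̇ = r ω cosθ.
L cosφ = √(L² − r² sin²θ) = 0.30302 m.
|ω_rod| = r ω |cosθ| / √(L² − r² sin²θ) = 0.079·177.2·0.95106/0.30302 = 43.934 rad/s.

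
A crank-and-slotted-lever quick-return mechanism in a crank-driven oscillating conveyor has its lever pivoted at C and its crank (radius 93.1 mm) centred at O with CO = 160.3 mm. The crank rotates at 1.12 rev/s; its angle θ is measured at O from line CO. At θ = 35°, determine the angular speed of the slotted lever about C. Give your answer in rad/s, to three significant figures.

2.50

ω = 7.037 rad/s (from 1.12 rev/s).
Crank pin A relative to C: A = (d + r cosθ, r sinθ); lever angle φ = atan2(r sinθ, d + r cosθ).
Differentiating tanφ: φ̇ = rω(d cosθ + r)/(d² + r² + 2dr cosθ).
d² + r² + 2dr cosθ = |CA|² = 0.0588136 m²;  d cosθ + r = +0.22441 m.
|ω_lever| = |0.0931·7.037·+0.22441| / 0.0588136 = 2.4998 rad/s.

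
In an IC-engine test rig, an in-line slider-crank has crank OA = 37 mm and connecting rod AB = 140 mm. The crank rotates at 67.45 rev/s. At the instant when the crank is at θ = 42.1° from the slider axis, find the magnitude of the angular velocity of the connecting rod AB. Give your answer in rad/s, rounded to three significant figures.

ω = 423.8 rad/s (converted from 67.45 rev/s).
The rod makes angle φ with the slider axis where L sinφ = r sinθ; differentiating, L cosφ·φ̇ = r ω cosθ.
L cosφ = √(L² − r² sin²θ) = 0.13778 m.
|ω_rod| = r ω |cosθ| / √(L² − r² sin²θ) = 0.037·423.8·0.74198/0.13778 = 84.441 rad/s.

84.4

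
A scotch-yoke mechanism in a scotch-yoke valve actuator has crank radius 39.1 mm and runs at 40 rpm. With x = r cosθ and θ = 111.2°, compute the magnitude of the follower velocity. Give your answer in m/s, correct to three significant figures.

0.153

ω = 4.189 rad/s (from 40 rpm).
x = r cosθ ⇒ ẋ = −rω sinθ.
|v| = rω|sinθ| = 0.0391·4.189·|sin 111.2°| = 0.1527 m/s.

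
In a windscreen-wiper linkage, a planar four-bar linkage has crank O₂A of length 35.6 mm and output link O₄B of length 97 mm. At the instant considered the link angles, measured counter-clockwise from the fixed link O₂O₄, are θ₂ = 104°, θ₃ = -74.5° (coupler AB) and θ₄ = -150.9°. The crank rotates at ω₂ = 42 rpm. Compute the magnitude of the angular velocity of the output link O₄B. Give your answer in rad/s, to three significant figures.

ω₂ = 4.398 rad/s (from 42 rpm).
Differentiating the loop-closure r₂e^{iθ₂}+r₃e^{iθ₃}=r₁+r₄e^{iθ₄} gives r₂ω₂e^{iθ₂}+r₃ω₃e^{iθ₃}=r₄ω₄e^{iθ₄}.
Eliminating the other unknown: ω₄ = r₂ω₂ sin(θ₂−θ₃) / [r₄ sin(θ₄−θ₃)].
Numerator sine = +0.02618; denominator sine = -0.97196.
Result = 0.0356·4.398·(+0.02618) / (0.097·(-0.97196)) = -0.043474 rad/s; magnitude 0.043474 rad/s.

0.0435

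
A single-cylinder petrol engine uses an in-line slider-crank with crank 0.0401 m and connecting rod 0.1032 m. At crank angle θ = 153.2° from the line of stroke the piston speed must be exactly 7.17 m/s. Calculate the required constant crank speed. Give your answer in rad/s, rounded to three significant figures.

For an in-line slider-crank, |v_piston| = rω|sinθ|·[1 + r cosθ/√(L² − r² sin²θ)].
With r = 0.0401 m, L = 0.1032 m, θ = 153.2°: the bracketed kinematic factor |dx/dθ| = 0.011711 m.
ω = v/|dx/dθ| = 7.17/0.011711 = 612.25 rad/s.

612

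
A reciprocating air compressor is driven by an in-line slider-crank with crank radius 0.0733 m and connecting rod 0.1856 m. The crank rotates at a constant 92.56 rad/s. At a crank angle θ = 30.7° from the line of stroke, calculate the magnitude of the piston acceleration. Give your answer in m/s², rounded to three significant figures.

669

ω = 92.56 rad/s
x(θ) = r cosθ + √(L² − r² sin²θ); with ω constant, a = ω²·d²x/dθ².
d²x/dθ² = −r cosθ − r²(cos2θ)/√u − r⁴ sin²2θ/(4u^{3/2}),  u = L² − r² sin²θ = 0.0330469 m².
Substituting r = 0.0733 m, L = 0.1856 m, θ = 30.7°: d²x/dθ² = -0.078101 m.
a = ω²·d²x/dθ² = (92.56)²·(-0.078101) = -669.12 m/s²;  |a| = 669.12 m/s².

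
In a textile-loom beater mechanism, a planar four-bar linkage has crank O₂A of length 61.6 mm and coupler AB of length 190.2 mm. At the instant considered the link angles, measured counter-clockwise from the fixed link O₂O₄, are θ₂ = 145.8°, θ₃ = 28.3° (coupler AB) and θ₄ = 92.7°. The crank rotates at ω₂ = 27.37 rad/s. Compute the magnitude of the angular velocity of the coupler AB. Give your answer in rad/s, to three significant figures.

7.86

ω₂ = 27.37 rad/s
Differentiating the loop-closure r₂e^{iθ₂}+r₃e^{iθ₃}=r₁+r₄e^{iθ₄} gives r₂ω₂e^{iθ₂}+r₃ω₃e^{iθ₃}=r₄ω₄e^{iθ₄}.
Eliminating the other unknown: ω₃ = r₂ω₂ sin(θ₄−θ₂) / [r₃ sin(θ₃−θ₄)].
Numerator sine = -0.79968; denominator sine = -0.90183.
Result = 0.0616·27.37·(-0.79968) / (0.1902·(-0.90183)) = +7.8603 rad/s; magnitude 7.8603 rad/s.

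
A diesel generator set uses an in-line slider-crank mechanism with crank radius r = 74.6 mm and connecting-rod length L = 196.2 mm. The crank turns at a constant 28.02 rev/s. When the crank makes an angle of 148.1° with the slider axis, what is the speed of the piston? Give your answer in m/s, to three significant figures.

4.65

ω = 2π·28 = 176.1 rad/s
For an in-line slider-crank, x = r cosθ + √(L² − r² sin²θ), so v = −rω sinθ·[1 + r cosθ/√(L² − r² sin²θ)].
With r = 0.0746 m, L = 0.1962 m, θ = 148.1°: √(L² − r² sin²θ) = 0.1922 m.
v = −0.0746·176.1·0.52844·[1 + 0.0746·-0.84897/0.1922] = -4.6534 m/s.
|v| = 4.6534 m/s.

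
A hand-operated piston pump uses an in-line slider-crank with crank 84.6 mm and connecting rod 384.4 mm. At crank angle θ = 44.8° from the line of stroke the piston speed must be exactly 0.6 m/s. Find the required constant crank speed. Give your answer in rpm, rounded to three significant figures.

83.0

For an in-line slider-crank, |v_piston| = rω|sinθ|·[1 + r cosθ/√(L² − r² sin²θ)].
With r = 0.0846 m, L = 0.3844 m, θ = 44.8°: the bracketed kinematic factor |dx/dθ| = 0.069035 m.
ω = v/|dx/dθ| = 0.6/0.069035 = 8.6912 rad/s.
N = 60ω/(2π) = 82.995 rpm.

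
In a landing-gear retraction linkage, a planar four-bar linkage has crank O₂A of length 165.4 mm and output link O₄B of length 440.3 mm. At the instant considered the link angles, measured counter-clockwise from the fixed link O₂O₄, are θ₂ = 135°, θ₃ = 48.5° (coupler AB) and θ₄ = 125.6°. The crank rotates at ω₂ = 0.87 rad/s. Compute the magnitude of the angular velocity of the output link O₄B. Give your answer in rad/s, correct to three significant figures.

0.335

ω₂ = 0.87 rad/s
Differentiating the loop-closure r₂e^{iθ₂}+r₃e^{iθ₃}=r₁+r₄e^{iθ₄} gives r₂ω₂e^{iθ₂}+r₃ω₃e^{iθ₃}=r₄ω₄e^{iθ₄}.
Eliminating the other unknown: ω₄ = r₂ω₂ sin(θ₂−θ₃) / [r₄ sin(θ₄−θ₃)].
Numerator sine = +0.99813; denominator sine = +0.97476.
Result = 0.1654·0.87·(+0.99813) / (0.4403·(+0.97476)) = +0.33465 rad/s; magnitude 0.33465 rad/s.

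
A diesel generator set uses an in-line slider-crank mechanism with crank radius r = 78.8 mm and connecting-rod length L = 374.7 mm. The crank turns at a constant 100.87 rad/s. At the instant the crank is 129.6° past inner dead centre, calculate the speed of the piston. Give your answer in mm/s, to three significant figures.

5290

ω = 100.9 rad/s
For an in-line slider-crank, x = r cosθ + √(L² − r² sin²θ), so v = −rω sinθ·[1 + r cosθ/√(L² − r² sin²θ)].
With r = 0.0788 m, L = 0.3747 m, θ = 129.6°: √(L² − r² sin²θ) = 0.36975 m.
v = −0.0788·100.9·0.77051·[1 + 0.0788·-0.63742/0.36975] = -5.2925 m/s.
|v| = 5.2925 m/s = 5292.5 mm/s.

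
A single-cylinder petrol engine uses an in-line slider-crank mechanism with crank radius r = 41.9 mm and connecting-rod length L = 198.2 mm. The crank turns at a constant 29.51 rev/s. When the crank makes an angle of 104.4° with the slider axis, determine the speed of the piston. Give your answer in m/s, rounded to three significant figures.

7.12

ω = 2π·29.5 = 185.4 rad/s
For an in-line slider-crank, x = r cosθ + √(L² − r² sin²θ), so v = −rω sinθ·[1 + r cosθ/√(L² − r² sin²θ)].
With r = 0.0419 m, L = 0.1982 m, θ = 104.4°: √(L² − r² sin²θ) = 0.194 m.
v = −0.0419·185.4·0.96858·[1 + 0.0419·-0.24869/0.194] = -7.1207 m/s.
|v| = 7.1207 m/s.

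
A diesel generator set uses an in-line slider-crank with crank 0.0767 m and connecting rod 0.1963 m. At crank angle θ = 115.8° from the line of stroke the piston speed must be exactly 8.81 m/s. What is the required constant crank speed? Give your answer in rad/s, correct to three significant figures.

For an in-line slider-crank, |v_piston| = rω|sinθ|·[1 + r cosθ/√(L² − r² sin²θ)].
With r = 0.0767 m, L = 0.1963 m, θ = 115.8°: the bracketed kinematic factor |dx/dθ| = 0.056509 m.
ω = v/|dx/dθ| = 8.81/0.056509 = 155.9 rad/s.

156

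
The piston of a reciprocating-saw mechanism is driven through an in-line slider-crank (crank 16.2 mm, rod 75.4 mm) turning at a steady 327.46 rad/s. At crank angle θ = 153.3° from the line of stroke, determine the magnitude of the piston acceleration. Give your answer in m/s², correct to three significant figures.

ω = 327.5 rad/s
x(θ) = r cosθ + √(L² − r² sin²θ); with ω constant, a = ω²·d²x/dθ².
d²x/dθ² = −r cosθ − r²(cos2θ)/√u − r⁴ sin²2θ/(4u^{3/2}),  u = L² − r² sin²θ = 0.00563218 m².
Substituting r = 0.0162 m, L = 0.0754 m, θ = 153.3°: d²x/dθ² = +0.012361 m.
a = ω²·d²x/dθ² = (327.5)²·(+0.012361) = +1325.5 m/s²;  |a| = 1325.5 m/s².

1330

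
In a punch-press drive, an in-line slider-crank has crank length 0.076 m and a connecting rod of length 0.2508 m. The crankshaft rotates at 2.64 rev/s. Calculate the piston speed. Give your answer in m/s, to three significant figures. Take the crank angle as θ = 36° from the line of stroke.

ω = 2π·2.64 = 16.59 rad/s
For an in-line slider-crank, x = r cosθ + √(L² − r² sin²θ), so v = −rω sinθ·[1 + r cosθ/√(L² − r² sin²θ)].
With r = 0.076 m, L = 0.2508 m, θ = 36°: √(L² − r² sin²θ) = 0.24679 m.
v = −0.076·16.59·0.58779·[1 + 0.076·0.80902/0.24679] = -0.92561 m/s.
|v| = 0.92561 m/s.

0.926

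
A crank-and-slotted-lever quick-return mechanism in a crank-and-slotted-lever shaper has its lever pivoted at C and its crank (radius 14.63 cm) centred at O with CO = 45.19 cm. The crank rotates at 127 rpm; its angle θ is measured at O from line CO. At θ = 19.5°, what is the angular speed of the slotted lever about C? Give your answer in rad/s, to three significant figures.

ω = 13.3 rad/s (from 127 rpm).
Crank pin A relative to C: A = (d + r cosθ, r sinθ); lever angle φ = atan2(r sinθ, d + r cosθ).
Differentiating tanφ: φ̇ = rω(d cosθ + r)/(d² + r² + 2dr cosθ).
d² + r² + 2dr cosθ = |CA|² = 0.350259 m²;  d cosθ + r = +0.57228 m.
|ω_lever| = |0.1463·13.3·+0.57228| / 0.350259 = 3.179 rad/s.

3.18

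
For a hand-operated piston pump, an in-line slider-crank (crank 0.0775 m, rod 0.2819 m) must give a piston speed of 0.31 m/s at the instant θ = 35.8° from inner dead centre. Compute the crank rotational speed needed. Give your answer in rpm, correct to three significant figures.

For an in-line slider-crank, |v_piston| = rω|sinθ|·[1 + r cosθ/√(L² − r² sin²θ)].
With r = 0.0775 m, L = 0.2819 m, θ = 35.8°: the bracketed kinematic factor |dx/dθ| = 0.055576 m.
ω = v/|dx/dθ| = 0.31/0.055576 = 5.5779 rad/s.
N = 60ω/(2π) = 53.265 rpm.

53.3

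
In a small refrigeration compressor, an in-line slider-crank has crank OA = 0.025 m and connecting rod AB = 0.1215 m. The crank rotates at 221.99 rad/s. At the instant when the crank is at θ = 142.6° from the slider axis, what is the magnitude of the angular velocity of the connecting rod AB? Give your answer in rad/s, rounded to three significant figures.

ω = 222 rad/s
The rod makes angle φ with the slider axis where L sinφ = r sinθ; differentiating, L cosφ·φ̇ = r ω cosθ.
L cosφ = √(L² − r² sin²θ) = 0.12055 m.
|ω_rod| = r ω |cosθ| / √(L² − r² sin²θ) = 0.025·222·0.79441/0.12055 = 36.573 rad/s.

36.6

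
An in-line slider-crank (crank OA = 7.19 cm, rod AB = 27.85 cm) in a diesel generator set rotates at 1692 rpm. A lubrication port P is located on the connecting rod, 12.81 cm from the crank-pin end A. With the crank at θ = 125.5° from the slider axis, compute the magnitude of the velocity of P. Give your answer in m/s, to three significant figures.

ω = 177.2 rad/s.  Crank-pin speed |V_A| = rω = 12.74 m/s, perpendicular to OA.
Rod angle: sinφ = −(r/L) sinθ ⇒ φ = -12.133°; ω_rod = −rω cosθ/√(L²−r²sin²θ) = +27.17 rad/s.
V_P = V_A + ω_rod × AP, with AP = 0.1281 m along the rod.
Components: V_Px = −rω sinθ − a·ω_rod·sinφ = -9.64 m/s;  V_Py = rω cosθ + a·ω_rod·cosφ = -3.9952 m/s.
|V_P| = √(V_Px² + V_Py²) = 10.435 m/s.

10.4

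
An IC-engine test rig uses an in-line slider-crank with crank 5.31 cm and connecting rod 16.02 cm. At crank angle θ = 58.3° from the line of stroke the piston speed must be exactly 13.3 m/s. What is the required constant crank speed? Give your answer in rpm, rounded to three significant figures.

2380

For an in-line slider-crank, |v_piston| = rω|sinθ|·[1 + r cosθ/√(L² − r² sin²θ)].
With r = 0.0531 m, L = 0.1602 m, θ = 58.3°: the bracketed kinematic factor |dx/dθ| = 0.05338 m.
ω = v/|dx/dθ| = 13.3/0.05338 = 249.16 rad/s.
N = 60ω/(2π) = 2379.3 rpm.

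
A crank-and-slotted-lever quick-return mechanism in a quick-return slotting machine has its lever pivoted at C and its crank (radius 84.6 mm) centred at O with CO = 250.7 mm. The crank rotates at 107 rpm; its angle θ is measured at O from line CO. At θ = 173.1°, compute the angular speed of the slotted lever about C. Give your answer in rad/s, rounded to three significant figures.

5.58

ω = 11.21 rad/s (from 107 rpm).
Crank pin A relative to C: A = (d + r cosθ, r sinθ); lever angle φ = atan2(r sinθ, d + r cosθ).
Differentiating tanφ: φ̇ = rω(d cosθ + r)/(d² + r² + 2dr cosθ).
d² + r² + 2dr cosθ = |CA|² = 0.0278964 m²;  d cosθ + r = -0.16428 m.
|ω_lever| = |0.0846·11.21·-0.16428| / 0.0278964 = 5.5825 rad/s.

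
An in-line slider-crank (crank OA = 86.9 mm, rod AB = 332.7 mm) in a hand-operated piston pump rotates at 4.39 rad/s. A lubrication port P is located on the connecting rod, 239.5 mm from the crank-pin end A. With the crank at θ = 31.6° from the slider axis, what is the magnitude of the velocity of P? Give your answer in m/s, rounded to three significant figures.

ω = 4.39 rad/s.  Crank-pin speed |V_A| = rω = 0.38149 m/s, perpendicular to OA.
Rod angle: sinφ = −(r/L) sinθ ⇒ φ = -7.866°; ω_rod = −rω cosθ/√(L²−r²sin²θ) = -0.98591 rad/s.
V_P = V_A + ω_rod × AP, with AP = 0.2395 m along the rod.
Components: V_Px = −rω sinθ − a·ω_rod·sinφ = -0.23221 m/s;  V_Py = rω cosθ + a·ω_rod·cosφ = +0.091022 m/s.
|V_P| = √(V_Px² + V_Py²) = 0.24942 m/s.

0.249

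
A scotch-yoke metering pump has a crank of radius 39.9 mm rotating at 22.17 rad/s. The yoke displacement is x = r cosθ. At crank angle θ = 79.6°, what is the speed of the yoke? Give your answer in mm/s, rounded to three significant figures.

870

ω = 22.17 rad/s
x = r cosθ ⇒ ẋ = −rω sinθ.
|v| = rω|sinθ| = 0.0399·22.17·|sin 79.6°| = 0.87005 m/s = 870.05 mm/s.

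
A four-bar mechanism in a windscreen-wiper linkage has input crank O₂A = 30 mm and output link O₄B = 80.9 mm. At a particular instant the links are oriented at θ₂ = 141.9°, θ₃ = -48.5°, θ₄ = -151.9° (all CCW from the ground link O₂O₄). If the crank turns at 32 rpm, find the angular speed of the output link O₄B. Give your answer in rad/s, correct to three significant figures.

0.231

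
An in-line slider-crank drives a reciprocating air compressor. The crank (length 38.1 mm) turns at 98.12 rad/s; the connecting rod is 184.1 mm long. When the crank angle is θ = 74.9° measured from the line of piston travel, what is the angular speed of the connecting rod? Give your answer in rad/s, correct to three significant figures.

ω = 98.12 rad/s
The rod makes angle φ with the slider axis where L sinφ = r sinθ; differentiating, L cosφ·φ̇ = r ω cosθ.
L cosφ = √(L² − r² sin²θ) = 0.18039 m.
|ω_rod| = r ω |cosθ| / √(L² − r² sin²θ) = 0.0381·98.12·0.26050/0.18039 = 5.3987 rad/s.

5.40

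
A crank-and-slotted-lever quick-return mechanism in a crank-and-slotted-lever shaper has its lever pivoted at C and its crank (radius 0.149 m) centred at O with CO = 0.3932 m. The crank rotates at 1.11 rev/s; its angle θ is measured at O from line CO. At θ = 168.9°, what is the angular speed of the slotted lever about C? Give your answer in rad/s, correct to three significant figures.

ω = 6.974 rad/s (from 1.11 rev/s).
Crank pin A relative to C: A = (d + r cosθ, r sinθ); lever angle φ = atan2(r sinθ, d + r cosθ).
Differentiating tanφ: φ̇ = rω(d cosθ + r)/(d² + r² + 2dr cosθ).
d² + r² + 2dr cosθ = |CA|² = 0.0618256 m²;  d cosθ + r = -0.23684 m.
|ω_lever| = |0.149·6.974·-0.23684| / 0.0618256 = 3.9809 rad/s.

3.98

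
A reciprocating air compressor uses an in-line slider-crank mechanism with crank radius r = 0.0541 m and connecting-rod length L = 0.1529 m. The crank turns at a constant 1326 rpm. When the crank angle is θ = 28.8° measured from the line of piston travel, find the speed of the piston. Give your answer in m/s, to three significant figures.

ω = 2π·1326/60 = 138.9 rad/s
For an in-line slider-crank, x = r cosθ + √(L² − r² sin²θ), so v = −rω sinθ·[1 + r cosθ/√(L² − r² sin²θ)].
With r = 0.0541 m, L = 0.1529 m, θ = 28.8°: √(L² − r² sin²θ) = 0.15066 m.
v = −0.0541·138.9·0.48175·[1 + 0.0541·0.87631/0.15066] = -4.7578 m/s.
|v| = 4.7578 m/s.

4.76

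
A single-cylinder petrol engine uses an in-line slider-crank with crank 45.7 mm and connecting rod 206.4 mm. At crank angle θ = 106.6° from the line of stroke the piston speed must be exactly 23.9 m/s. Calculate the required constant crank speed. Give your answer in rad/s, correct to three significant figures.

For an in-line slider-crank, |v_piston| = rω|sinθ|·[1 + r cosθ/√(L² − r² sin²θ)].
With r = 0.0457 m, L = 0.2064 m, θ = 106.6°: the bracketed kinematic factor |dx/dθ| = 0.04096 m.
ω = v/|dx/dθ| = 23.9/0.04096 = 583.49 rad/s.

583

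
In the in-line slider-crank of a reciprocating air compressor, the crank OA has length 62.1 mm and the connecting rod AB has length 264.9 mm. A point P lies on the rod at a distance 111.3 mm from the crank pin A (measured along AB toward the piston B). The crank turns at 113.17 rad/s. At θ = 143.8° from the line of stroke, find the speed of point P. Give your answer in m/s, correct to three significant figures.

5.04

ω = 113.2 rad/s.  Crank-pin speed |V_A| = rω = 7.0279 m/s, perpendicular to OA.
Rod angle: sinφ = −(r/L) sinθ ⇒ φ = -7.958°; ω_rod = −rω cosθ/√(L²−r²sin²θ) = +21.617 rad/s.
V_P = V_A + ω_rod × AP, with AP = 0.1113 m along the rod.
Components: V_Px = −rω sinθ − a·ω_rod·sinφ = -3.8176 m/s;  V_Py = rω cosθ + a·ω_rod·cosφ = -3.2884 m/s.
|V_P| = √(V_Px² + V_Py²) = 5.0386 m/s.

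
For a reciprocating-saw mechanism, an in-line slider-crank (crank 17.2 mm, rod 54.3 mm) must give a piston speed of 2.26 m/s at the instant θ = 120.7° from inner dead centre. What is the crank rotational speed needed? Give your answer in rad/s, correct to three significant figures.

For an in-line slider-crank, |v_piston| = rω|sinθ|·[1 + r cosθ/√(L² − r² sin²θ)].
With r = 0.0172 m, L = 0.0543 m, θ = 120.7°: the bracketed kinematic factor |dx/dθ| = 0.012304 m.
ω = v/|dx/dθ| = 2.26/0.012304 = 183.68 rad/s.

184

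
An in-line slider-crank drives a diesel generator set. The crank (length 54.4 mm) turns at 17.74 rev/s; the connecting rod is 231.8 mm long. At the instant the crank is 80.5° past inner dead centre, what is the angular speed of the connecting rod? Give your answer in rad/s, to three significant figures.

4.44

ω = 111.5 rad/s (converted from 17.74 rev/s).
The rod makes angle φ with the slider axis where L sinφ = r sinθ; differentiating, L cosφ·φ̇ = r ω cosθ.
L cosφ = √(L² − r² sin²θ) = 0.2255 m.
|ω_rod| = r ω |cosθ| / √(L² − r² sin²θ) = 0.0544·111.5·0.16505/0.2255 = 4.438 rad/s.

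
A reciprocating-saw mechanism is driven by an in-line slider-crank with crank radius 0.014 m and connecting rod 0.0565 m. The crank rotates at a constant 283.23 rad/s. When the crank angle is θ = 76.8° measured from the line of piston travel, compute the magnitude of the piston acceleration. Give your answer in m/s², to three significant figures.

ω = 283.2 rad/s
x(θ) = r cosθ + √(L² − r² sin²θ); with ω constant, a = ω²·d²x/dθ².
d²x/dθ² = −r cosθ − r²(cos2θ)/√u − r⁴ sin²2θ/(4u^{3/2}),  u = L² − r² sin²θ = 0.00300647 m².
Substituting r = 0.014 m, L = 0.0565 m, θ = 76.8°: d²x/dθ² = -6.6176e-06 m.
a = ω²·d²x/dθ² = (283.2)²·(-6.6176e-06) = -0.53086 m/s²;  |a| = 0.53086 m/s².

0.531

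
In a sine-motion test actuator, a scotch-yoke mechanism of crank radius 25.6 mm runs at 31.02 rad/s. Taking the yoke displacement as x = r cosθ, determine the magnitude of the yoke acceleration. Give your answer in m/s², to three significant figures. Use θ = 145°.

20.2

ω = 31.02 rad/s
x = r cosθ ⇒ ẍ = −rω² cosθ (ω constant).
|a| = rω²|cosθ| = 0.0256·(31.02)²·|cos 145°| = 20.178 m/s².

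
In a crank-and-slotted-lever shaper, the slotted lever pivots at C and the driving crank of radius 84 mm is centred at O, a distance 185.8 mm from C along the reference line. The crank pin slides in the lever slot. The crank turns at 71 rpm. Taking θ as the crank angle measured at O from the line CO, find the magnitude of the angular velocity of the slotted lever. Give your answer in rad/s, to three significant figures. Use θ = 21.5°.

ω = 7.435 rad/s (from 71 rpm).
Crank pin A relative to C: A = (d + r cosθ, r sinθ); lever angle φ = atan2(r sinθ, d + r cosθ).
Differentiating tanφ: φ̇ = rω(d cosθ + r)/(d² + r² + 2dr cosθ).
d² + r² + 2dr cosθ = |CA|² = 0.0706201 m²;  d cosθ + r = +0.25687 m.
|ω_lever| = |0.084·7.435·+0.25687| / 0.0706201 = 2.2717 rad/s.

2.27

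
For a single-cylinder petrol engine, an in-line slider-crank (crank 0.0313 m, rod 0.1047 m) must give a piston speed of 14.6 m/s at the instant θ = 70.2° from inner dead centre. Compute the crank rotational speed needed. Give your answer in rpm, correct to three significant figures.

For an in-line slider-crank, |v_piston| = rω|sinθ|·[1 + r cosθ/√(L² − r² sin²θ)].
With r = 0.0313 m, L = 0.1047 m, θ = 70.2°: the bracketed kinematic factor |dx/dθ| = 0.032557 m.
ω = v/|dx/dθ| = 14.6/0.032557 = 448.44 rad/s.
N = 60ω/(2π) = 4282.3 rpm.

4280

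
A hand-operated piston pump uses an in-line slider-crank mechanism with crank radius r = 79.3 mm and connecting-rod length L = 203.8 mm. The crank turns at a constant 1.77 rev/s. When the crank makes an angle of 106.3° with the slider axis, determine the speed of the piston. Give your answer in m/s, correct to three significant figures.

ω = 2π·1.77 = 11.12 rad/s
For an in-line slider-crank, x = r cosθ + √(L² − r² sin²θ), so v = −rω sinθ·[1 + r cosθ/√(L² − r² sin²θ)].
With r = 0.0793 m, L = 0.2038 m, θ = 106.3°: √(L² − r² sin²θ) = 0.18905 m.
v = −0.0793·11.12·0.95981·[1 + 0.0793·-0.28067/0.18905] = -0.74681 m/s.
|v| = 0.74681 m/s.

0.747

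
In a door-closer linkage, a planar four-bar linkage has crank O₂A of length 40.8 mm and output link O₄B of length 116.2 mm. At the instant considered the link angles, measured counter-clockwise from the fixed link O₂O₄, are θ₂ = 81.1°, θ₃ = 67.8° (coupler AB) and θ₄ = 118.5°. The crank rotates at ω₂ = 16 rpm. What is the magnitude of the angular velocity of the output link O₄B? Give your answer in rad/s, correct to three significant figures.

0.175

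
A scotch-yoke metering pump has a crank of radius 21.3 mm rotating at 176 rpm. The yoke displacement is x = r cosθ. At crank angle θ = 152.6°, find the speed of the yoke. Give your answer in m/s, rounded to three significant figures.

ω = 18.43 rad/s (from 176 rpm).
x = r cosθ ⇒ ẋ = −rω sinθ.
|v| = rω|sinθ| = 0.0213·18.43·|sin 152.6°| = 0.18066 m/s.

0.181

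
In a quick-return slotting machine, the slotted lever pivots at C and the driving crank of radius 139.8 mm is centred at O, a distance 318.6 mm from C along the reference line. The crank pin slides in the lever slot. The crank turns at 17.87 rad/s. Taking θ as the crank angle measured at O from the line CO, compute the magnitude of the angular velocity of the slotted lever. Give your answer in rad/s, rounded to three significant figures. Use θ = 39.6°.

ω = 17.87 rad/s
Crank pin A relative to C: A = (d + r cosθ, r sinθ); lever angle φ = atan2(r sinθ, d + r cosθ).
Differentiating tanφ: φ̇ = rω(d cosθ + r)/(d² + r² + 2dr cosθ).
d² + r² + 2dr cosθ = |CA|² = 0.189688 m²;  d cosθ + r = +0.38529 m.
|ω_lever| = |0.1398·17.87·+0.38529| / 0.189688 = 5.0743 rad/s.

5.07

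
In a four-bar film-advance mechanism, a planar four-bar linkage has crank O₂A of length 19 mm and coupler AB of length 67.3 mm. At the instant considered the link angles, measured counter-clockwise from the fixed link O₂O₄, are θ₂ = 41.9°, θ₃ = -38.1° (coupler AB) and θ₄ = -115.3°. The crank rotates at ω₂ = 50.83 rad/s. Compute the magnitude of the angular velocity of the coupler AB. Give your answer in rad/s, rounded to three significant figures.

5.70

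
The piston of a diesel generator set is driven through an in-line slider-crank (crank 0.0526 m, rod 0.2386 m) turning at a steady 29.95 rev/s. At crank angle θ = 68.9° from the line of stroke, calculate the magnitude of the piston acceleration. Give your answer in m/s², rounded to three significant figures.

ω = 2π·29.9 = 188.2 rad/s
x(θ) = r cosθ + √(L² − r² sin²θ); with ω constant, a = ω²·d²x/dθ².
d²x/dθ² = −r cosθ − r²(cos2θ)/√u − r⁴ sin²2θ/(4u^{3/2}),  u = L² − r² sin²θ = 0.0545218 m².
Substituting r = 0.0526 m, L = 0.2386 m, θ = 68.9°: d²x/dθ² = -0.010226 m.
a = ω²·d²x/dθ² = (188.2)²·(-0.010226) = -362.12 m/s²;  |a| = 362.12 m/s².

362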